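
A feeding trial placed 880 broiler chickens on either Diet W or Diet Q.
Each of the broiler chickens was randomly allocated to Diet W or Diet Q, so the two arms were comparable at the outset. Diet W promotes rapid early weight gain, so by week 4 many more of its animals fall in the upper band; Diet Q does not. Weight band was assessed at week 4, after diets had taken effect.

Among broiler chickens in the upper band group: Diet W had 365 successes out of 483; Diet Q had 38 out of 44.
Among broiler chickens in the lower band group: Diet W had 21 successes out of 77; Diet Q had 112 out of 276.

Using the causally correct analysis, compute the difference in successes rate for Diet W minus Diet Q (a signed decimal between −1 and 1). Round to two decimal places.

+0.22

Diet Q is higher inside every week-4 weight band stratum but Diet W is higher in aggregate. Whether to stratify depends on how week-4 weight band relates to the diet.
Because the diet influences week-4 weight band, week-4 weight band is a post-treatment mediator, not a confounder. Stratifying on it would bias the estimate; the causal effect is the crude pooled difference.
The causal difference is the pooled difference: 0.689 − 0.469 = +0.221.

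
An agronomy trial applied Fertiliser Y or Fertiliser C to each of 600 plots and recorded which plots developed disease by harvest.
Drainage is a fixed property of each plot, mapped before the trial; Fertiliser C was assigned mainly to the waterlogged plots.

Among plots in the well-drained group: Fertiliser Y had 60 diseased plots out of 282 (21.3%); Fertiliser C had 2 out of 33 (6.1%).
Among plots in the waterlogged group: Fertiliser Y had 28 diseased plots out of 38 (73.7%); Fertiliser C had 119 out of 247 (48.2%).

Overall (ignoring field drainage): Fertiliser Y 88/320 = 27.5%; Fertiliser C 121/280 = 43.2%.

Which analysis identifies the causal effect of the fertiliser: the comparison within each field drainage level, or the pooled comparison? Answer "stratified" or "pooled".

Within every field drainage level Fertiliser C has the lower rate, yet pooled Fertiliser Y does — Simpson's reversal.
Field drainage is set before the fertiliser has any effect — it is not caused by the fertiliser — and it independently drives the outcome. That makes it a confounder, so the causal comparison is within field drainage levels.
Within each level — well-drained: 21.3% vs 6.1%; waterlogged: 73.7% vs 48.2% — Fertiliser C is lower every time.

stratified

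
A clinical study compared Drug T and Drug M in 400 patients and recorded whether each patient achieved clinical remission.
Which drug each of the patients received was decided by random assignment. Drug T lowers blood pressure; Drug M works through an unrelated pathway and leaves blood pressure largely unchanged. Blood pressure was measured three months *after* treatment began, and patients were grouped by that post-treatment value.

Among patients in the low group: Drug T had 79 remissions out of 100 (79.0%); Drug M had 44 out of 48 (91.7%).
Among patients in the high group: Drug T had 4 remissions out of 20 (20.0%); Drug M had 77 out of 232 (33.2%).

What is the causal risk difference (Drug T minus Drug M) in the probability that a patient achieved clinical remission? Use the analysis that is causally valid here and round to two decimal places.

Blood pressure lies on the pathway drug → blood pressure → outcome, so adjusting for it blocks the indirect effect. For the total causal effect of drug, use the unadjusted pooled rates.
The causal difference is the pooled difference: 0.692 − 0.432 = +0.260.

+0.26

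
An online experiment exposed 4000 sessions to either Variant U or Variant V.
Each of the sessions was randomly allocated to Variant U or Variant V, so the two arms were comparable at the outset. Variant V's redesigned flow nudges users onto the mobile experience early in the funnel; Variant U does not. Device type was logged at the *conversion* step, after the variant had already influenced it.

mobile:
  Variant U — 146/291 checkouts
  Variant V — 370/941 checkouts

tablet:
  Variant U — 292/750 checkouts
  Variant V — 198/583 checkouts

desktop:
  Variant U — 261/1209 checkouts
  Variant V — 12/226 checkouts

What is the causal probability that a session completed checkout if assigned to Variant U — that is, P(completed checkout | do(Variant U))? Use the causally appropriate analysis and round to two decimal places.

0.31

Variant U is higher inside every device type stratum but Variant V is higher in aggregate. Whether to stratify depends on how device type relates to the variant.
The distribution of device type is itself part of what the variant does — it is an intermediate outcome. Holding it fixed would remove that part of the effect; the total effect is the pooled difference.
So P(outcome | do(Variant U)) is just the pooled rate for Variant U: 699/2250 = 0.311.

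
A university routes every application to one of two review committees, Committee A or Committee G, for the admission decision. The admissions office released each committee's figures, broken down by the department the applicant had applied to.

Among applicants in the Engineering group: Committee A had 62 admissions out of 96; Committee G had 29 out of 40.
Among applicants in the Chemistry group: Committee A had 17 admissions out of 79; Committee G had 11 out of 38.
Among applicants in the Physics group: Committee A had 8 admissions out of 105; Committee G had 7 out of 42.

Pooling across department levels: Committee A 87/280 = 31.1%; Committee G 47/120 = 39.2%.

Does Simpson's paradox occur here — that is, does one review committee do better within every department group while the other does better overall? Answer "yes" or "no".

no

Within each department level (Engineering 64.6% vs 72.5%; Chemistry 21.5% vs 28.9%; Physics 7.6% vs 16.7%), Committee G has the higher rate every time. Pooled: 31.1% vs 39.2% — Committee G has the higher rate overall. They agree.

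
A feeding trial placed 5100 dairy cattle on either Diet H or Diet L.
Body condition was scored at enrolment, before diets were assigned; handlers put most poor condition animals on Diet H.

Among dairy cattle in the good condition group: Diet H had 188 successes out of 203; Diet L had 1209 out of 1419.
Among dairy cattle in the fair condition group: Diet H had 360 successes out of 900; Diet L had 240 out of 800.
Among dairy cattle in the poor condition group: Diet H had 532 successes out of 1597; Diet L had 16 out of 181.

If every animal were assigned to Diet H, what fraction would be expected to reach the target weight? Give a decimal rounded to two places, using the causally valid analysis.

0.54

The starting body condition-specific comparison favours Diet H throughout, but the pooled figures favour Diet L. The question is whether to condition on starting body condition.
Nothing the diet does changes starting body condition; the imbalance is an allocation artefact. With starting body condition also predicting the outcome, the pooled figure is confounded, and the within-stratum comparison is the causal one.
Standardising Diet H to the population starting body condition mix: 0.318·188/203 + 0.333·360/900 + 0.349·532/1597 = 0.544.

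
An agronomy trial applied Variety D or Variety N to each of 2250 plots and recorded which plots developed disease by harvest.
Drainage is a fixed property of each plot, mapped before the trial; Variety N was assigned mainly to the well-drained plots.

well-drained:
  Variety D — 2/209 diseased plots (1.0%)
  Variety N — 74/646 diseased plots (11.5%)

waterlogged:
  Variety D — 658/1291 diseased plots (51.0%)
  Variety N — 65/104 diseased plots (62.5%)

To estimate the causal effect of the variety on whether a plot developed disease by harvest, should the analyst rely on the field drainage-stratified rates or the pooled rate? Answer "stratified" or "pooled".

Variety D is lower inside every field drainage stratum but Variety N is lower in aggregate. Whether to stratify depends on how field drainage relates to the variety.
The imbalance in field drainage arose from how plots were allocated, not from anything the variety did; and field drainage independently affects the outcome. The pooled gap is confounded — condition on field drainage.
Within each level — well-drained: 1.0% vs 11.5%; waterlogged: 51.0% vs 62.5% — Variety D is lower every time.

stratified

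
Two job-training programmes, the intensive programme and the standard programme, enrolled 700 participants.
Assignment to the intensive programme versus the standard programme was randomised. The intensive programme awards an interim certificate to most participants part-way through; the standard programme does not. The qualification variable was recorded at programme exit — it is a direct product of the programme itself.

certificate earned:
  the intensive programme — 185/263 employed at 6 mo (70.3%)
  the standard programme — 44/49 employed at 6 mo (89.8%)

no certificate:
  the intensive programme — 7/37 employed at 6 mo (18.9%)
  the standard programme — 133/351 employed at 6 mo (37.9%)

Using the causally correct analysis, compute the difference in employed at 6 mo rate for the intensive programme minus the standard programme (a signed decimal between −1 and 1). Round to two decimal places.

Within every qualification attained during the programme level the standard programme has the higher rate, yet pooled the intensive programme does — Simpson's reversal.
Qualification attained during the programme lies on the pathway programme → qualification attained during the programme → outcome, so adjusting for it blocks the indirect effect. For the total causal effect of programme, use the unadjusted pooled rates.
The causal difference is the pooled difference: 0.640 − 0.443 = +0.198.

+0.20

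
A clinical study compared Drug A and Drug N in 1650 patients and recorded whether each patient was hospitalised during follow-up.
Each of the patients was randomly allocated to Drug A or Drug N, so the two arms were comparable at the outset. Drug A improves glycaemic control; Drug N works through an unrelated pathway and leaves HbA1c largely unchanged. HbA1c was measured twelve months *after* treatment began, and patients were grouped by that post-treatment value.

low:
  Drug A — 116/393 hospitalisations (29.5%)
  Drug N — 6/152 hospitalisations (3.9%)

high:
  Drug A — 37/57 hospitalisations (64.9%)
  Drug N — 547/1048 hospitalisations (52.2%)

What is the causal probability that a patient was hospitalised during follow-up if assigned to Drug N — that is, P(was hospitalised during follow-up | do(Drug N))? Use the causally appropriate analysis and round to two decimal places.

0.46

Drug N is lower inside every HbA1c stratum but Drug A is lower in aggregate. Whether to stratify depends on how HbA1c relates to the drug.
HbA1c lies on the pathway drug → HbA1c → outcome, so adjusting for it blocks the indirect effect. For the total causal effect of drug, use the unadjusted pooled rates.
So P(outcome | do(Drug N)) is just the pooled rate for Drug N: 553/1200 = 0.461.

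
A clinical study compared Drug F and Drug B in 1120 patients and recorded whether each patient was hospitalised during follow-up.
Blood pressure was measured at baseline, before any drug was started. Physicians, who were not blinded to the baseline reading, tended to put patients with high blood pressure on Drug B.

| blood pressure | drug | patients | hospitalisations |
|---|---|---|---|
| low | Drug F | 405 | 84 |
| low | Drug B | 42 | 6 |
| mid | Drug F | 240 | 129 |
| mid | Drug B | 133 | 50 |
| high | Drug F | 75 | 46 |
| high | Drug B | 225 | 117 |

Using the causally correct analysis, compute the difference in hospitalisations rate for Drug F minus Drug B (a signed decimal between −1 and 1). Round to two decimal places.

+0.10

Within every blood pressure level Drug B has the lower rate, yet pooled Drug F does — Simpson's reversal.
Blood pressure satisfies the back-door criterion: it is not a descendant of the drug, and it blocks the spurious path from drug to outcome. Adjusting for it (i.e., using the within-blood pressure rates) gives the causal effect.
Adjusting over the population distribution of blood pressure: 0.399·(0.207−0.143) + 0.333·(0.537−0.376) + 0.268·(0.613−0.520) = +0.105.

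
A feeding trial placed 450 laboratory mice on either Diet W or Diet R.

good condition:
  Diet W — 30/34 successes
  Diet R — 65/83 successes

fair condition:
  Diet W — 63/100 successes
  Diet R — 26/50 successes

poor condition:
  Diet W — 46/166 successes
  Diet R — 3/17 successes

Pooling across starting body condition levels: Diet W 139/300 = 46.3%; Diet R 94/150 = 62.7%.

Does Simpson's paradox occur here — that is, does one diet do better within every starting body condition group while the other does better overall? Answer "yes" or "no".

Within each starting body condition level (good condition 88.2% vs 78.3%; fair condition 63.0% vs 52.0%; poor condition 27.7% vs 17.6%), Diet W has the higher rate every time. Pooled: 46.3% vs 62.7% — Diet R has the higher rate overall. The two comparisons disagree.

yes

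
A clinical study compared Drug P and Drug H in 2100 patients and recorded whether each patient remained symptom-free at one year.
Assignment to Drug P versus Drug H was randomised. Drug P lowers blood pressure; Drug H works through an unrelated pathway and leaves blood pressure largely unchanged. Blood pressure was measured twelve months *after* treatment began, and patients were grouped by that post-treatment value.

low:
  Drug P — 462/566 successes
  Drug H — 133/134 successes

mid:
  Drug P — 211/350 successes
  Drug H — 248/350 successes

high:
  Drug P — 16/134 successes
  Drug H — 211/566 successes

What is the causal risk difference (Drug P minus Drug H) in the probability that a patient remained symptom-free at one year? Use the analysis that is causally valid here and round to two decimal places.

Because the drug influences blood pressure, blood pressure is a post-treatment mediator, not a confounder. Stratifying on it would bias the estimate; the causal effect is the crude pooled difference.
The causal difference is the pooled difference: 0.656 − 0.564 = +0.092.

+0.09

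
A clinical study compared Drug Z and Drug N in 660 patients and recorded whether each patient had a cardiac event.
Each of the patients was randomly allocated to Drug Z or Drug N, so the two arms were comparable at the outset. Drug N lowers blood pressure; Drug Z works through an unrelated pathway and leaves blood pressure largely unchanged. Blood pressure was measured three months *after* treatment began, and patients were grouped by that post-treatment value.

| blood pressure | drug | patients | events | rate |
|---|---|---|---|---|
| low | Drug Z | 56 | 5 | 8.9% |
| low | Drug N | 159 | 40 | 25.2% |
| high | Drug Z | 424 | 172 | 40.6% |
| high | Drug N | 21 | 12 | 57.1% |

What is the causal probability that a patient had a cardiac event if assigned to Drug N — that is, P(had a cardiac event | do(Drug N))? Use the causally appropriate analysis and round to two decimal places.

Blood pressure is recorded after the drug and is itself shifted by it — it sits on the causal path from drug to outcome. Conditioning on a mediator would strip out part of the effect we want; the pooled comparison gives the total causal effect.
So P(outcome | do(Drug N)) is just the pooled rate for Drug N: 52/180 = 0.289.

0.29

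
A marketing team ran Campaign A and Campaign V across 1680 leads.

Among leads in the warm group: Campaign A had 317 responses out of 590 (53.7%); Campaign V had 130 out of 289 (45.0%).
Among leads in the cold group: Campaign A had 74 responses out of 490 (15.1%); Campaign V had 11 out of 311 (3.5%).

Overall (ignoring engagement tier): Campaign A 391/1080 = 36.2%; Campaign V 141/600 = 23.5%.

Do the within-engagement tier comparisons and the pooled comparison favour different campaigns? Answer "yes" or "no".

no

Within each engagement tier level (warm 53.7% vs 45.0%; cold 15.1% vs 3.5%), Campaign A has the higher rate every time. Pooled: 36.2% vs 23.5% — Campaign A has the higher rate overall. They agree.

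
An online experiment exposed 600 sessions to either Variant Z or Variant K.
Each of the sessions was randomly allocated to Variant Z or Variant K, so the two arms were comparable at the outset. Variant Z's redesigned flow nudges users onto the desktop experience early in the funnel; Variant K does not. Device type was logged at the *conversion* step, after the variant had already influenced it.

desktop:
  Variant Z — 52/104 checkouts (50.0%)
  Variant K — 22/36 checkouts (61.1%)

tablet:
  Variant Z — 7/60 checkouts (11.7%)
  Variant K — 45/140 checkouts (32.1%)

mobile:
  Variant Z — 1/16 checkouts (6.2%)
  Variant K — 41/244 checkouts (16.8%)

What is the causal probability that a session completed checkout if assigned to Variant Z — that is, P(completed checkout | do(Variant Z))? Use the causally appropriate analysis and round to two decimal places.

The device type-specific comparison favours Variant K throughout, but the pooled figures favour Variant Z. The question is whether to condition on device type.
The distribution of device type is itself part of what the variant does — it is an intermediate outcome. Holding it fixed would remove that part of the effect; the total effect is the pooled difference.
So P(outcome | do(Variant Z)) is just the pooled rate for Variant Z: 60/180 = 0.333.

0.33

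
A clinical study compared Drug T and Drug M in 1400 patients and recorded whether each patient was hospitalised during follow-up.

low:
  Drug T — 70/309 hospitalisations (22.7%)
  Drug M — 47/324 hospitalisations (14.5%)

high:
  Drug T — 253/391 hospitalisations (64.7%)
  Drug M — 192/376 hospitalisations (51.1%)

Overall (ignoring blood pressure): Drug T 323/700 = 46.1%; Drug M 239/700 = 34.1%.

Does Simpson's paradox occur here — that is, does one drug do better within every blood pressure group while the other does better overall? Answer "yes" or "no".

no

Within each blood pressure level (low 22.7% vs 14.5%; high 64.7% vs 51.1%), Drug M has the lower rate every time. Pooled: 46.1% vs 34.1% — Drug M has the lower rate overall. They agree.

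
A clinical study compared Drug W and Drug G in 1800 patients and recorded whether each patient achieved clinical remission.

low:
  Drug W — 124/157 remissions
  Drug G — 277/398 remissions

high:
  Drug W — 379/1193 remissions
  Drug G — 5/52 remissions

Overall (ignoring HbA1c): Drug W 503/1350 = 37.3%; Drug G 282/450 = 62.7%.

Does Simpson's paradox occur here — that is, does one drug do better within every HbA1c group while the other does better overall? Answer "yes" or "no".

yes

Within each HbA1c level (low 79.0% vs 69.6%; high 31.8% vs 9.6%), Drug W has the higher rate every time. Pooled: 37.3% vs 62.7% — Drug G has the higher rate overall. The two comparisons disagree.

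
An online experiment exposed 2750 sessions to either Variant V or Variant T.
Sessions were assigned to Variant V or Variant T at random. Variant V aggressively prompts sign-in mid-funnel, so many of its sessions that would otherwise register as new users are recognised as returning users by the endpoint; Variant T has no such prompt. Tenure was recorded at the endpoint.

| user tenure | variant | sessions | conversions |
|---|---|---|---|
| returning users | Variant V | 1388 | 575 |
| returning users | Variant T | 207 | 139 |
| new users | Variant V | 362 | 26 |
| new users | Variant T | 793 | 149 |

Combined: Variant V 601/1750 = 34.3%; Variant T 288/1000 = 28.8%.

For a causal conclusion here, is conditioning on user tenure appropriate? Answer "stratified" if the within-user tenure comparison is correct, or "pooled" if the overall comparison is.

The user tenure-specific comparison favours Variant T throughout, but the pooled figures favour Variant V. The question is whether to condition on user tenure.
Stratifying would compare variants among sessions the variants themselves sorted into user tenure groups — a form of selection on an intermediate. The unconditioned pooled rates give the total causal effect.
Pooled: Variant V 34.3% vs Variant T 28.8%; Variant V is higher overall.

pooled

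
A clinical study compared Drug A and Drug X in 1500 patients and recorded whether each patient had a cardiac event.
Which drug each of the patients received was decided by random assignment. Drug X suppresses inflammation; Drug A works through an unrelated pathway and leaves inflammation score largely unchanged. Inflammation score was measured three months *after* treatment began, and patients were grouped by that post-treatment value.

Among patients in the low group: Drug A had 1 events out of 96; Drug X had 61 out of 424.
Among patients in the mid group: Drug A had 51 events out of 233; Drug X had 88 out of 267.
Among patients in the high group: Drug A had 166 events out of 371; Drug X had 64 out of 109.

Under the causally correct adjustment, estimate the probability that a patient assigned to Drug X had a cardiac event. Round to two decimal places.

Stratifying would compare drugs among patients the drugs themselves sorted into inflammation score groups — a form of selection on an intermediate. The unconditioned pooled rates give the total causal effect.
So P(outcome | do(Drug X)) is just the pooled rate for Drug X: 213/800 = 0.266.

0.27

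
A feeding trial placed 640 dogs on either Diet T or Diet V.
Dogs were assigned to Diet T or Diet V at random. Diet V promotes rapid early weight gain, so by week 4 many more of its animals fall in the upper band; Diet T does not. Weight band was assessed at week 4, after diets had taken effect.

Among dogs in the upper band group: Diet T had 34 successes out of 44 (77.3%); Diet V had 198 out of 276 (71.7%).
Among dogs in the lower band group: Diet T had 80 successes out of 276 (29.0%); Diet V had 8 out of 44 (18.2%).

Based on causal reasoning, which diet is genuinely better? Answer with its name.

Diet V

The week-4 weight band-specific comparison favours Diet T throughout, but the pooled figures favour Diet V. The question is whether to condition on week-4 weight band.
The distribution of week-4 weight band is itself part of what the diet does — it is an intermediate outcome. Holding it fixed would remove that part of the effect; the total effect is the pooled difference.
Pooled: Diet T 35.6% vs Diet V 64.4%; Diet V is higher overall.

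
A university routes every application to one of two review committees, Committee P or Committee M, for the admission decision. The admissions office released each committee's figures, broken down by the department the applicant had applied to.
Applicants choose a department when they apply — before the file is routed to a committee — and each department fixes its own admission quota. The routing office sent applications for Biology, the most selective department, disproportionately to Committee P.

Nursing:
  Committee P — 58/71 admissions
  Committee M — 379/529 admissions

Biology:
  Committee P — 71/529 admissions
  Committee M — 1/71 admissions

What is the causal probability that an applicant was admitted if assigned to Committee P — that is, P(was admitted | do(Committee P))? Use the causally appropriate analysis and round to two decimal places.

Nothing the review committee does changes department; the imbalance is an allocation artefact. With department also predicting the outcome, the pooled figure is confounded, and the within-stratum comparison is the causal one.
Standardising Committee P to the population department mix: 0.500·58/71 + 0.500·71/529 = 0.476.

0.48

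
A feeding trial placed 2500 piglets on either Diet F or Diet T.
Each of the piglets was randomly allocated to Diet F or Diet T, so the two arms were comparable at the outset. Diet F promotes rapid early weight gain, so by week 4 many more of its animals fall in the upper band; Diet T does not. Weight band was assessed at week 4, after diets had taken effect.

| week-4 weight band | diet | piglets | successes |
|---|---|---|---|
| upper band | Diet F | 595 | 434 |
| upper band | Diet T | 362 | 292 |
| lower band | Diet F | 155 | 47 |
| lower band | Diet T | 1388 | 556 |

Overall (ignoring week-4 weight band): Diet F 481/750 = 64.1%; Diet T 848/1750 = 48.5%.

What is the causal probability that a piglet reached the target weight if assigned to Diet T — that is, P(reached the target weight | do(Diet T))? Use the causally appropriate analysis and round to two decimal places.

Stratifying would compare diets among piglets the diets themselves sorted into week-4 weight band groups — a form of selection on an intermediate. The unconditioned pooled rates give the total causal effect.
So P(outcome | do(Diet T)) is just the pooled rate for Diet T: 848/1750 = 0.485.

0.48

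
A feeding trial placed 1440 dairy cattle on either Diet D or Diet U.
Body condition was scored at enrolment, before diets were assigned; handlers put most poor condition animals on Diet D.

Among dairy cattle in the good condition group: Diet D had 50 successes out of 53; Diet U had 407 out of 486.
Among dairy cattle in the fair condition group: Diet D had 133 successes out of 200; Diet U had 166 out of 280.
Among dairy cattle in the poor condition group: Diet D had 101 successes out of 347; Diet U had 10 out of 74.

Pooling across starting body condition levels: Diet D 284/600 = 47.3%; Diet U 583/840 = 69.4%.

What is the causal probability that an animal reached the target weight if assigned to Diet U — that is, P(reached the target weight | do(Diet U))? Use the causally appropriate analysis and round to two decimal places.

0.55

The starting body condition-specific comparison favours Diet D throughout, but the pooled figures favour Diet U. The question is whether to condition on starting body condition.
Starting body condition is set before the diet has any effect — it is not caused by the diet — and it independently drives the outcome. That makes it a confounder, so the causal comparison is within starting body condition levels.
Standardising Diet U to the population starting body condition mix: 0.374·407/486 + 0.333·166/280 + 0.292·10/74 = 0.551.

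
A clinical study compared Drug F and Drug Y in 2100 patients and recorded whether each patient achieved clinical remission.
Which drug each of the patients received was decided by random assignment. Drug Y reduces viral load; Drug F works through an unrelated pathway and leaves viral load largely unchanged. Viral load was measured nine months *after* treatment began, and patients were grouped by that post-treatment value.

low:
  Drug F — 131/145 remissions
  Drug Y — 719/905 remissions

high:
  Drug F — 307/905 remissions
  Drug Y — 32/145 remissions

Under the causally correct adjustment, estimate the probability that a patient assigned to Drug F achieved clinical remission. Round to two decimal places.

Viral load here is a post-treatment variable shaped by the drug; conditioning on it would introduce bias rather than remove it. The overall comparison is the causal one.
So P(outcome | do(Drug F)) is just the pooled rate for Drug F: 438/1050 = 0.417.

0.42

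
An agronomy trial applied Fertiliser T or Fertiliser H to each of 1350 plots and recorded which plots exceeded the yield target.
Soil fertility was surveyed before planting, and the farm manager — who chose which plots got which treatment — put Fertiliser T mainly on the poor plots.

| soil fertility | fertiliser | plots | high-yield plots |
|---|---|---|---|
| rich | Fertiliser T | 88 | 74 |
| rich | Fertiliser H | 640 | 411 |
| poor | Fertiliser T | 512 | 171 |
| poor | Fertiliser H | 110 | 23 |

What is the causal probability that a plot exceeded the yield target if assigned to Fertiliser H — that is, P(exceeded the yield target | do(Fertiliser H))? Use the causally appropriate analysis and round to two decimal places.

0.44

Fertiliser T is higher inside every soil fertility stratum but Fertiliser H is higher in aggregate. Whether to stratify depends on how soil fertility relates to the fertiliser.
Since soil fertility is a pre-existing factor (not a product of the fertiliser) and it affects the outcome on its own, it is a confounder. The stratified rates, not the pooled rate, identify the causal effect.
Standardising Fertiliser H to the population soil fertility mix: 0.539·411/640 + 0.461·23/110 = 0.443.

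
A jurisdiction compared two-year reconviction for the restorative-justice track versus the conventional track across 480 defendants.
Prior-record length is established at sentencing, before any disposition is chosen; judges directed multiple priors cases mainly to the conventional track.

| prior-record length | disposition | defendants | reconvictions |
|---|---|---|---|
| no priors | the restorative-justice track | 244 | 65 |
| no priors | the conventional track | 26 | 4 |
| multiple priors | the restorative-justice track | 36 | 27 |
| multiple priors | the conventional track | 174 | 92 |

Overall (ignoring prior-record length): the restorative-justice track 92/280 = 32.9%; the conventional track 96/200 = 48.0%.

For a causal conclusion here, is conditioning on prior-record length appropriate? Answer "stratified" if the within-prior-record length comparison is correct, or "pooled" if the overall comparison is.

Within every prior-record length level the conventional track has the lower rate, yet pooled the restorative-justice track does — Simpson's reversal.
Here prior-record length is a common cause — it drives both which disposition a case falls under and the outcome. The crude comparison mixes populations; the stratum-specific rates are the causally relevant ones.
Within each level — no priors: 26.6% vs 15.4%; multiple priors: 75.0% vs 52.9% — the conventional track is lower every time.

stratified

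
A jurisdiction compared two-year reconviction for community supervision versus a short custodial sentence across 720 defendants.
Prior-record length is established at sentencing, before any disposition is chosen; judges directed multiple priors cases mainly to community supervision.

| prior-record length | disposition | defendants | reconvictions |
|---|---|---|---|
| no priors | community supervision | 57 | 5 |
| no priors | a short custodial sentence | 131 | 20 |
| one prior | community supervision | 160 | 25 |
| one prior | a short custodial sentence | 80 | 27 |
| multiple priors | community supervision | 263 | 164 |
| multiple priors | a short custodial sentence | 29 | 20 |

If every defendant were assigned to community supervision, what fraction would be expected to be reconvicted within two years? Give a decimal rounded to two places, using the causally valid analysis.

Prior-record length differs across dispositions for reasons unrelated to any effect of the disposition itself, and it separately predicts the outcome — a classic confounder. We must compare within prior-record length levels.
Standardising community supervision to the population prior-record length mix: 0.261·5/57 + 0.333·25/160 + 0.406·164/263 = 0.328.

0.33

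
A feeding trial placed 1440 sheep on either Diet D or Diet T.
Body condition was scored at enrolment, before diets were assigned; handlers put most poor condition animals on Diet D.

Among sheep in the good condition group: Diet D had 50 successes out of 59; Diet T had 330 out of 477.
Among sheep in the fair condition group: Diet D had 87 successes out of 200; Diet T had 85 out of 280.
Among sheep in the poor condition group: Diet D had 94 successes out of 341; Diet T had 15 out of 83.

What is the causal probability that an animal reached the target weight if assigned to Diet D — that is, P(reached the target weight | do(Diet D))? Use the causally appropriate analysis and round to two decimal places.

Starting body condition differs across diets for reasons unrelated to any effect of the diet itself, and it separately predicts the outcome — a classic confounder. We must compare within starting body condition levels.
Standardising Diet D to the population starting body condition mix: 0.372·50/59 + 0.333·87/200 + 0.294·94/341 = 0.542.

0.54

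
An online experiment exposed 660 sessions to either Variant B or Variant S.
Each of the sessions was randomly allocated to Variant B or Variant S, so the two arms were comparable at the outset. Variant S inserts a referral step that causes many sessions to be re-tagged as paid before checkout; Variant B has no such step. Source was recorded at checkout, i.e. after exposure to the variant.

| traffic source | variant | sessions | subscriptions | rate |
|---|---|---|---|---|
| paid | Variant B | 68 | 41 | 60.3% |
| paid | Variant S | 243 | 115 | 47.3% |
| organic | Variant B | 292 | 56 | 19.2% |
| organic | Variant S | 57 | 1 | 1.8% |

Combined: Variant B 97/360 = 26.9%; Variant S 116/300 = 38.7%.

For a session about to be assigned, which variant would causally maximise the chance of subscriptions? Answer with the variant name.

The traffic source-specific comparison favours Variant B throughout, but the pooled figures favour Variant S. The question is whether to condition on traffic source.
Traffic source here is a post-treatment variable shaped by the variant; conditioning on it would introduce bias rather than remove it. The overall comparison is the causal one.
Pooled: Variant B 26.9% vs Variant S 38.7%; Variant S is higher overall.

Variant S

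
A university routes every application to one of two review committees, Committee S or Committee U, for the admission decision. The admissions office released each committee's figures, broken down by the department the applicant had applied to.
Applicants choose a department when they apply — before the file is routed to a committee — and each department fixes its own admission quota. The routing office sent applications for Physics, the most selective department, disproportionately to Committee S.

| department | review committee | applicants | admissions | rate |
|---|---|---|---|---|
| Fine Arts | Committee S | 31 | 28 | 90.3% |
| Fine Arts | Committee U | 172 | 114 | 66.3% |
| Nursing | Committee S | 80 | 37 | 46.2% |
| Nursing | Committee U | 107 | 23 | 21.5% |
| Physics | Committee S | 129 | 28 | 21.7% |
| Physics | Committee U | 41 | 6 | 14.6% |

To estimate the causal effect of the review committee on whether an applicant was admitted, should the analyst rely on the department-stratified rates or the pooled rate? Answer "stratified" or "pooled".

Within every department level Committee S has the higher rate, yet pooled Committee U does — Simpson's reversal.
Department is set before the review committee has any effect — it is not caused by the review committee — and it independently drives the outcome. That makes it a confounder, so the causal comparison is within department levels.
Within each level — Fine Arts: 90.3% vs 66.3%; Nursing: 46.2% vs 21.5%; Physics: 21.7% vs 14.6% — Committee S is higher every time.

stratified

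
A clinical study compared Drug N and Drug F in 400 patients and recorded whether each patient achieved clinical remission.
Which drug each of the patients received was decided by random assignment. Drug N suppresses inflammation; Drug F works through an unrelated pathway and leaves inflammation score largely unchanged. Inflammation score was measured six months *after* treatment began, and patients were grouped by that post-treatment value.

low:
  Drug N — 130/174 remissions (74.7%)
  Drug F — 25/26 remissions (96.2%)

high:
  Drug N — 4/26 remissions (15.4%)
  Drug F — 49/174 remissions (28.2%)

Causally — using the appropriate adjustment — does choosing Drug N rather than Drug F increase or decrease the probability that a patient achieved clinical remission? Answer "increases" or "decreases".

The stratified and pooled comparisons disagree (Drug F wins within each inflammation score; Drug N wins overall), so the answer turns on the causal role of inflammation score.
Stratifying would compare drugs among patients the drugs themselves sorted into inflammation score groups — a form of selection on an intermediate. The unconditioned pooled rates give the total causal effect.
Pooled: Drug N 67.0% vs Drug F 37.0%; Drug N is higher overall.

increases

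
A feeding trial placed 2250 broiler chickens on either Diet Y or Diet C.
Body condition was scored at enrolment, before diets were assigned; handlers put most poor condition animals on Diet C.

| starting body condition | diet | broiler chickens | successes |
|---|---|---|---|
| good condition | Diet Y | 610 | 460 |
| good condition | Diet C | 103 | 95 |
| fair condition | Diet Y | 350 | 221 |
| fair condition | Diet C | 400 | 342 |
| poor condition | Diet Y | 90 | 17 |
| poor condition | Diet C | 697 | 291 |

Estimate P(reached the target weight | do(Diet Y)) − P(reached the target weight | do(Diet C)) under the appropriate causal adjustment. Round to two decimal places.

-0.21

Diet C is higher inside every starting body condition stratum but Diet Y is higher in aggregate. Whether to stratify depends on how starting body condition relates to the diet.
The imbalance in starting body condition arose from how broiler chickens were allocated, not from anything the diet did; and starting body condition independently affects the outcome. The pooled gap is confounded — condition on starting body condition.
Adjusting over the population distribution of starting body condition: 0.317·(0.754−0.922) + 0.333·(0.631−0.855) + 0.350·(0.189−0.418) = -0.208.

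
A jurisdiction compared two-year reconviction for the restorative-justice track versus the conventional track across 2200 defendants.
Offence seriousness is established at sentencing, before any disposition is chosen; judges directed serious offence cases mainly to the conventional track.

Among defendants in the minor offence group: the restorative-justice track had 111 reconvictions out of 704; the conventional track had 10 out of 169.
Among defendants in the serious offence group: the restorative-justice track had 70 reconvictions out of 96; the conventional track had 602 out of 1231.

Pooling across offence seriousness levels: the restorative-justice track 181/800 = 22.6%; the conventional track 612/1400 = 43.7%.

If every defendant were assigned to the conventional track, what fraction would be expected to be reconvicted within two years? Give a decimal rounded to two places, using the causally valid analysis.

The imbalance in offence seriousness arose from how defendants were allocated, not from anything the disposition did; and offence seriousness independently affects the outcome. The pooled gap is confounded — condition on offence seriousness.
Standardising the conventional track to the population offence seriousness mix: 0.397·10/169 + 0.603·602/1231 = 0.318.

0.32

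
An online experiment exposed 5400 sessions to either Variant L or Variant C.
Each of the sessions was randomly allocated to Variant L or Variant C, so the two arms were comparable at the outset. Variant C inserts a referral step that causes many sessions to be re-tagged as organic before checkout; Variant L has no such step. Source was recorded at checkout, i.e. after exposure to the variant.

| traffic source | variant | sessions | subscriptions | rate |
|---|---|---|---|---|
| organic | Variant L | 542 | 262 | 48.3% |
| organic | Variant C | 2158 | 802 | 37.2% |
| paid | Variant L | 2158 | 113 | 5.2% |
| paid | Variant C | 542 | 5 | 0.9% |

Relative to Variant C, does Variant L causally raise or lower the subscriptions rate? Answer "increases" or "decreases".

The stratified and pooled comparisons disagree (Variant L wins within each traffic source; Variant C wins overall), so the answer turns on the causal role of traffic source.
Traffic source lies on the pathway variant → traffic source → outcome, so adjusting for it blocks the indirect effect. For the total causal effect of variant, use the unadjusted pooled rates.
Pooled: Variant L 13.9% vs Variant C 29.9%; Variant C is higher overall.

decreases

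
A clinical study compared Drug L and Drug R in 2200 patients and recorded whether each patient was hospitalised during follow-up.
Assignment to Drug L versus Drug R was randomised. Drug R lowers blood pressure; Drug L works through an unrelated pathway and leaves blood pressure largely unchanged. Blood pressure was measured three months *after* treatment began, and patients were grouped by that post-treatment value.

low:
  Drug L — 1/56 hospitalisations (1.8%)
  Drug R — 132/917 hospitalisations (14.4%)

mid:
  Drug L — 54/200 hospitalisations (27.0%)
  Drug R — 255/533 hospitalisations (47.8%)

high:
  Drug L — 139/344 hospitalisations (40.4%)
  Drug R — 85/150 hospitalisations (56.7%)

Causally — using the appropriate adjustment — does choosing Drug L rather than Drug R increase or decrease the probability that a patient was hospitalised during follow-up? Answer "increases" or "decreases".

Drug L is lower inside every blood pressure stratum but Drug R is lower in aggregate. Whether to stratify depends on how blood pressure relates to the drug.
Blood pressure is downstream of the drug. One should not condition on a consequence of treatment, so the overall rates are the right comparison.
Pooled: Drug L 32.3% vs Drug R 29.5%; Drug R is lower overall.

increases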